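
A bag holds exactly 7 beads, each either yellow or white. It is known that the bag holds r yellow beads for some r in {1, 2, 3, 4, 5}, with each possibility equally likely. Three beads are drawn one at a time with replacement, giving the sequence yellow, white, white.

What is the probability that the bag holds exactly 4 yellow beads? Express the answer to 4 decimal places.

0.1895

Under each hypothesis, the probability of the observed sequence is: P(data | r = 1) = (1/7)(6/7)(6/7) = 0.10496; P(data | r = 2) = (2/7)(5/7)(5/7) = 0.14577; P(data | r = 3) = (3/7)(4/7)(4/7) = 0.13994; P(data | r = 4) = (4/7)(3/7)(3/7) = 0.10496; P(data | r = 5) = (5/7)(2/7)(2/7) = 0.058309.
Weighting by the prior gives 1/5 · 0.10496 = 0.020991, 1/5 · 0.14577 = 0.029155, 1/5 · 0.13994 = 0.027988, 1/5 · 0.10496 = 0.020991, 1/5 · 0.058309 = 0.011662; with total 0.11079.
Hence P(r = 4 | data) = (0.020991) / (0.11079) = 0.18947.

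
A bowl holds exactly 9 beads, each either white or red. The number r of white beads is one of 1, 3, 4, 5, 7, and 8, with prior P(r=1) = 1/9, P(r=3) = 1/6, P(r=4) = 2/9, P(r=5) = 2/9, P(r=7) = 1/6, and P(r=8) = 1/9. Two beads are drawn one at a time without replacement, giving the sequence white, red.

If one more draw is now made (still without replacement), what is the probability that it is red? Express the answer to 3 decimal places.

0.488

For each hypothesis, P(data | H) works out to: P(data | r = 1) = (1/9)(8/8) = 1/9; P(data | r = 3) = (3/9)(6/8) = 1/4; P(data | r = 4) = (4/9)(5/8) = 5/18; P(data | r = 5) = (5/9)(4/8) = 5/18; P(data | r = 7) = (7/9)(2/8) = 7/36; P(data | r = 8) = (8/9)(1/8) = 1/9.
Weighting by the prior gives 1/9 · 1/9 = 1/81, 1/6 · 1/4 = 1/24, 2/9 · 5/18 = 5/81, 2/9 · 5/18 = 5/81, 1/6 · 7/36 = 7/216, 1/9 · 1/9 = 1/81; summing to 2/9.
The posterior is then P(r = 1 | data) = 1/18, P(r = 3 | data) = 3/16, P(r = 4 | data) = 5/18, P(r = 5 | data) = 5/18, P(r = 7 | data) = 7/48, P(r = 8 | data) = 1/18.
So P(red next | data) = Σ P(red next | H) P(H | data) = (1)(1/18) + (5/7)(3/16) + (4/7)(5/18) + (3/7)(5/18) + (1/7)(7/48) + (0)(1/18) = 41/84.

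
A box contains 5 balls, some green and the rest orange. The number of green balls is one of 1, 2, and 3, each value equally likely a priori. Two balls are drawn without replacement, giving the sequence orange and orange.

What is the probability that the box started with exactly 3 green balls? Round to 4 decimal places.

For each hypothesis, P(data | H) works out to: P(data | r = 1) = (4/5)(3/4) = 3/5; P(data | r = 2) = (3/5)(2/4) = 3/10; P(data | r = 3) = (2/5)(1/4) = 1/10.
Multiplying each by its prior: 1/3 · 3/5 = 1/5, 1/3 · 3/10 = 1/10, 1/3 · 1/10 = 1/30; these sum to 1/3.
Hence P(r = 3 | data) = (1/30) / (1/3) = 1/10.

0.1000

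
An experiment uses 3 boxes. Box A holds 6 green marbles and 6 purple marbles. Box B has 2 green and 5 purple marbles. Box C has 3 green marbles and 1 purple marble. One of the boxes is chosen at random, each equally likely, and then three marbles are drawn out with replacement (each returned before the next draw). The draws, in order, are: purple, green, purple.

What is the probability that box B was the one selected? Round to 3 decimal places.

0.459

Under each hypothesis, the probability of the observed sequence is: P(data | box A) = (6/12)(6/12)(6/12) = 0.125; P(data | box B) = (5/7)(2/7)(5/7) = 0.14577; P(data | box C) = (1/4)(3/4)(1/4) = 0.046875.
Weighting by the prior gives 1/3 · 0.125 = 0.041667, 1/3 · 0.14577 = 0.048591, 1/3 · 0.046875 = 0.015625; with total 0.10588.
Therefore the posterior P(box B | data) = (0.048591) / (0.10588) = 0.45891.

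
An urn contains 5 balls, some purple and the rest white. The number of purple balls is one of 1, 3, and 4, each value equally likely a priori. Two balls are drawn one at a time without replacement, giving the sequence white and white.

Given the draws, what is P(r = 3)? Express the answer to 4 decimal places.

0.1429

The likelihood of the observed sequence under each hypothesis: P(data | r = 1) = (4/5)(3/4) = 3/5; P(data | r = 3) = (2/5)(1/4) = 1/10; P(data | r = 4) = (1/5)(0/4) = 0.
Multiplying each by its prior: 1/3 · 3/5 = 1/5, 1/3 · 1/10 = 1/30, 1/3 · 0 = 0; with total 7/30.
Therefore the posterior P(r = 3 | data) = (1/30) / (7/30) = 1/7.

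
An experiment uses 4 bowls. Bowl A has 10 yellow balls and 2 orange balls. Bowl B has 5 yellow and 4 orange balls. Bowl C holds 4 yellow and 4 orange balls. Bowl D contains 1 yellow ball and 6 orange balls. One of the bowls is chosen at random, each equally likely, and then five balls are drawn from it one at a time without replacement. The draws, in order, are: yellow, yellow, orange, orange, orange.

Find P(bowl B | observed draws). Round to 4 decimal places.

Compute the likelihood of the observed sequence for each case: P(data | bowl A) = (10/12)(9/11)(2/10)(1/9)(0/8) = 0; P(data | bowl B) = (5/9)(4/8)(4/7)(3/6)(2/5) = 0.031746; P(data | bowl C) = (4/8)(3/7)(4/6)(3/5)(2/4) = 0.042857; P(data | bowl D) = (1/7)(0/6) = 0.
The prior-weighted likelihoods are 1/4 · 0 = 0, 1/4 · 0.031746 = 0.0079365, 1/4 · 0.042857 = 0.010714, 1/4 · 0 = 0; with total 0.018651.
By Bayes' rule, P(bowl B | data) = (0.0079365) / (0.018651) = 0.42553.

0.4255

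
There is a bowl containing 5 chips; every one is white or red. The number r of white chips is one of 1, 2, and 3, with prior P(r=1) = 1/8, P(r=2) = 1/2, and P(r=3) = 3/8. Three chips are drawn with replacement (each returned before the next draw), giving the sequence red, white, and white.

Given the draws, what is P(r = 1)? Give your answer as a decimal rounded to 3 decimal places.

0.038

The likelihood of the observed sequence under each hypothesis: P(data | r = 1) = (4/5)(1/5)(1/5) = 4/125; P(data | r = 2) = (3/5)(2/5)(2/5) = 12/125; P(data | r = 3) = (2/5)(3/5)(3/5) = 18/125.
Weighting by the prior gives 1/8 · 4/125 = 1/250, 1/2 · 12/125 = 6/125, 3/8 · 18/125 = 27/500; these sum to 53/500.
Therefore the posterior P(r = 1 | data) = (1/250) / (53/500) = 2/53.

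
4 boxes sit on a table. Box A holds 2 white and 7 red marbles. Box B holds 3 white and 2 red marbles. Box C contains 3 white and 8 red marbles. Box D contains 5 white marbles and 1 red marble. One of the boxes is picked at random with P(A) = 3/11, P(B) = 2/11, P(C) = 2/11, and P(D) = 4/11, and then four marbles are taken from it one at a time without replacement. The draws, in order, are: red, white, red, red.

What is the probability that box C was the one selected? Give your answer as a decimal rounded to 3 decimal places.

The likelihood of the observed sequence under each hypothesis: P(data | box A) = (7/9)(2/8)(6/7)(5/6) = 0.13889; P(data | box B) = (2/5)(3/4)(1/3)(0/2) = 0; P(data | box C) = (8/11)(3/10)(7/9)(6/8) = 0.12727; P(data | box D) = (1/6)(5/5)(0/4) = 0.
Weighting by the prior gives 3/11 · 0.13889 = 0.037879, 2/11 · 0 = 0, 2/11 · 0.12727 = 0.02314, 4/11 · 0 = 0; summing to 0.061019.
So P(box C | data) = (0.02314) / (0.061019) = 0.37923.

0.379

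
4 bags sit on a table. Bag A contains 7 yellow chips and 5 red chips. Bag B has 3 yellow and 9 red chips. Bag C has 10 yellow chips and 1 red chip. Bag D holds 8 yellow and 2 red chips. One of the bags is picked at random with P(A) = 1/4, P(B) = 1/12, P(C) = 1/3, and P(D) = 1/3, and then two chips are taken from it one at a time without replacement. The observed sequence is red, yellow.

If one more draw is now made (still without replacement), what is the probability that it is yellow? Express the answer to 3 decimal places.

0.725

Under each hypothesis, the probability of the observed sequence is: P(data | bag A) = (5/12)(7/11) = 0.26515; P(data | bag B) = (9/12)(3/11) = 0.20455; P(data | bag C) = (1/11)(10/10) = 0.090909; P(data | bag D) = (2/10)(8/9) = 0.17778.
Weighting by the prior gives 1/4 · 0.26515 = 0.066288, 1/12 · 0.20455 = 0.017045, 1/3 · 0.090909 = 0.030303, 1/3 · 0.17778 = 0.059259; with total 0.1729.
Normalising, the posterior is P(bag A | data) = 0.3834, P(bag B | data) = 0.098588, P(bag C | data) = 0.17527, P(bag D | data) = 0.34275.
The predictive probability is P(yellow next | data) = (3/5)(0.3834) + (1/5)(0.098588) + (1)(0.17527) + (7/8)(0.34275) = 0.72493.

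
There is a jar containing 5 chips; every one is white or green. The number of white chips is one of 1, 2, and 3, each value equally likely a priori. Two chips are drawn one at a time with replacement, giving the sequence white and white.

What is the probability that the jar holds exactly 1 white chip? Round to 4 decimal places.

0.0714

The likelihood of the observed sequence under each hypothesis: P(data | r = 1) = (1/5)(1/5) = 1/25; P(data | r = 2) = (2/5)(2/5) = 4/25; P(data | r = 3) = (3/5)(3/5) = 9/25.
The prior-weighted likelihoods are 1/3 · 1/25 = 1/75, 1/3 · 4/25 = 4/75, 1/3 · 9/25 = 3/25; summing to 14/75.
By Bayes' rule, P(r = 1 | data) = (1/75) / (14/75) = 1/14.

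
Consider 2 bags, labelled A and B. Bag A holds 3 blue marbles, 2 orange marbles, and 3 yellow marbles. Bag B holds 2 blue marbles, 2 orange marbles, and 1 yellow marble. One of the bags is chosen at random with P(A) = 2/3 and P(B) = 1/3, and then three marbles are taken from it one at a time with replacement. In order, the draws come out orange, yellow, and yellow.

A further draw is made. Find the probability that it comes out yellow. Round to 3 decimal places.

0.343

Compute the likelihood of the observed sequence for each case: P(data | bag A) = (2/8)(3/8)(3/8) = 0.035156; P(data | bag B) = (2/5)(1/5)(1/5) = 0.016.
The prior-weighted likelihoods are 2/3 · 0.035156 = 0.023438, 1/3 · 0.016 = 0.0053333; summing to 0.028771.
The posterior is then P(bag A | data) = 0.81463, P(bag B | data) = 0.18537.
The predictive probability is P(yellow next | data) = (3/8)(0.81463) + (1/5)(0.18537) = 0.34256.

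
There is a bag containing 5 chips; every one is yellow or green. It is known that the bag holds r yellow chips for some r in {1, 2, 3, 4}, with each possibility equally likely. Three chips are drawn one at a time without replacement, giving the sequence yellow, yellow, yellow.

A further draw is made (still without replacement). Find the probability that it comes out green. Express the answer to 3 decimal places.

0.600

For each hypothesis, P(data | H) works out to: P(data | r = 1) = (1/5)(0/4) = 0; P(data | r = 2) = (2/5)(1/4)(0/3) = 0; P(data | r = 3) = (3/5)(2/4)(1/3) = 1/10; P(data | r = 4) = (4/5)(3/4)(2/3) = 2/5.
Multiplying each by its prior: 1/4 · 0 = 0, 1/4 · 0 = 0, 1/4 · 1/10 = 1/40, 1/4 · 2/5 = 1/10; these sum to 1/8.
Normalising, the posterior is P(r = 1 | data) = 0, P(r = 2 | data) = 0, P(r = 3 | data) = 1/5, P(r = 4 | data) = 4/5.
So P(green next | data) = Σ P(green next | H) P(H | data) = (1)(1/5) + (1/2)(4/5) = 3/5.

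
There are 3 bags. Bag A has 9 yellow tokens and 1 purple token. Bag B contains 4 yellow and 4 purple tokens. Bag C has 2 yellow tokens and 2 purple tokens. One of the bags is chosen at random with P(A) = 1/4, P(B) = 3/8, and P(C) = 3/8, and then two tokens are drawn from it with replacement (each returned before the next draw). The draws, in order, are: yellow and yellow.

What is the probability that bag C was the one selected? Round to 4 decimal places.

0.2404

For each hypothesis, P(data | H) works out to: P(data | bag A) = (9/10)(9/10) = 81/100; P(data | bag B) = (4/8)(4/8) = 1/4; P(data | bag C) = (2/4)(2/4) = 1/4.
Weighting by the prior gives 1/4 · 81/100 = 81/400, 3/8 · 1/4 = 3/32, 3/8 · 1/4 = 3/32; these sum to 39/100.
So P(bag C | data) = (3/32) / (39/100) = 25/104.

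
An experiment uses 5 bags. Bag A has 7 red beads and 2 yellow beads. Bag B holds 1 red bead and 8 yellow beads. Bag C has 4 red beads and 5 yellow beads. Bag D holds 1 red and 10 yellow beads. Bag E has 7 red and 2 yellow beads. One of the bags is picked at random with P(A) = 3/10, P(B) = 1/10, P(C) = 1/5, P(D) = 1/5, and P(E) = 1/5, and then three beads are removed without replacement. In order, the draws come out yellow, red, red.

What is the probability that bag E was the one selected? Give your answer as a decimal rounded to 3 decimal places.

0.311

Under each hypothesis, the probability of the observed sequence is: P(data | bag A) = (2/9)(7/8)(6/7) = 1/6; P(data | bag B) = (8/9)(1/8)(0/7) = 0; P(data | bag C) = (5/9)(4/8)(3/7) = 5/42; P(data | bag D) = (10/11)(1/10)(0/9) = 0; P(data | bag E) = (2/9)(7/8)(6/7) = 1/6.
Weighting by the prior gives 3/10 · 1/6 = 1/20, 1/10 · 0 = 0, 1/5 · 5/42 = 1/42, 1/5 · 0 = 0, 1/5 · 1/6 = 1/30; these sum to 3/28.
So P(bag E | data) = (1/30) / (3/28) = 14/45.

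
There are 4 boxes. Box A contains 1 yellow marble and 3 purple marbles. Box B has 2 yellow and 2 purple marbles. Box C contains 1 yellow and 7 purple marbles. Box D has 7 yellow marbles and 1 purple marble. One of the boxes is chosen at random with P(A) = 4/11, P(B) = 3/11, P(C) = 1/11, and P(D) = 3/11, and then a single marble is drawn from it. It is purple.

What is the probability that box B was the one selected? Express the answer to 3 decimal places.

For each hypothesis, P(data | H) works out to: P(data | box A) = (3/4) = 3/4; P(data | box B) = (2/4) = 1/2; P(data | box C) = (7/8) = 7/8; P(data | box D) = (1/8) = 1/8.
Multiplying each by its prior: 4/11 · 3/4 = 3/11, 3/11 · 1/2 = 3/22, 1/11 · 7/8 = 7/88, 3/11 · 1/8 = 3/88; these sum to 23/44.
Therefore the posterior P(box B | data) = (3/22) / (23/44) = 6/23.

0.261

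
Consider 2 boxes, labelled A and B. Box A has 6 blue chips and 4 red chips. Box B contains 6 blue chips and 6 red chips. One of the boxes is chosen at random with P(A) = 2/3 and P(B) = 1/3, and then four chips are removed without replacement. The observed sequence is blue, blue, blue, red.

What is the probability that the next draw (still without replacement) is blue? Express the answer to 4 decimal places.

The likelihood of the observed sequence under each hypothesis: P(data | box A) = (6/10)(5/9)(4/8)(4/7) = 2/21; P(data | box B) = (6/12)(5/11)(4/10)(6/9) = 2/33.
Multiplying each by its prior: 2/3 · 2/21 = 4/63, 1/3 · 2/33 = 2/99; these sum to 58/693.
Dividing through by the total gives posterior P(box A | data) = 22/29, P(box B | data) = 7/29.
Averaging over the posterior, P(blue next | data) = (1/2)(22/29) + (3/8)(7/29) = 109/232.

0.4698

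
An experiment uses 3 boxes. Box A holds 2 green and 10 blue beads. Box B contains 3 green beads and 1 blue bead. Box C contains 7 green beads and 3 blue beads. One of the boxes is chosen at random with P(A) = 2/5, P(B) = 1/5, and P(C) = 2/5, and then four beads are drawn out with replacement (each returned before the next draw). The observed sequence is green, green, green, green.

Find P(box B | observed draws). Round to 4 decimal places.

Under each hypothesis, the probability of the observed sequence is: P(data | box A) = (2/12)(2/12)(2/12)(2/12) = 0.0007716; P(data | box B) = (3/4)(3/4)(3/4)(3/4) = 0.31641; P(data | box C) = (7/10)(7/10)(7/10)(7/10) = 0.2401.
Multiplying each by its prior: 2/5 · 0.0007716 = 0.00030864, 1/5 · 0.31641 = 0.063281, 2/5 · 0.2401 = 0.09604; summing to 0.15963.
Therefore the posterior P(box B | data) = (0.063281) / (0.15963) = 0.39642.

0.3964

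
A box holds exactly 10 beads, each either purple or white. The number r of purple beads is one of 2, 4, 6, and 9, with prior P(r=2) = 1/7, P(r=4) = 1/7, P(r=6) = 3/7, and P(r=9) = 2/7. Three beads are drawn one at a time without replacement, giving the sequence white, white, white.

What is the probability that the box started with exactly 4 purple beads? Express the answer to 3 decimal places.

Compute the likelihood of the observed sequence for each case: P(data | r = 2) = (8/10)(7/9)(6/8) = 7/15; P(data | r = 4) = (6/10)(5/9)(4/8) = 1/6; P(data | r = 6) = (4/10)(3/9)(2/8) = 1/30; P(data | r = 9) = (1/10)(0/9) = 0.
The prior-weighted likelihoods are 1/7 · 7/15 = 1/15, 1/7 · 1/6 = 1/42, 3/7 · 1/30 = 1/70, 2/7 · 0 = 0; with total 11/105.
By Bayes' rule, P(r = 4 | data) = (1/42) / (11/105) = 5/22.

0.227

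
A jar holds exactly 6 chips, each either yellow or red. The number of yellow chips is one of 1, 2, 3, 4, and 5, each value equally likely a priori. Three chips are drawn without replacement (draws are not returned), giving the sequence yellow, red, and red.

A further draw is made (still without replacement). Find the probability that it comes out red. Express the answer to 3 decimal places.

0.600

For each hypothesis, P(data | H) works out to: P(data | r = 1) = (1/6)(5/5)(4/4) = 1/6; P(data | r = 2) = (2/6)(4/5)(3/4) = 1/5; P(data | r = 3) = (3/6)(3/5)(2/4) = 3/20; P(data | r = 4) = (4/6)(2/5)(1/4) = 1/15; P(data | r = 5) = (5/6)(1/5)(0/4) = 0.
Weighting by the prior gives 1/5 · 1/6 = 1/30, 1/5 · 1/5 = 1/25, 1/5 · 3/20 = 3/100, 1/5 · 1/15 = 1/75, 1/5 · 0 = 0; these sum to 7/60.
Dividing through by the total gives posterior P(r = 1 | data) = 2/7, P(r = 2 | data) = 12/35, P(r = 3 | data) = 9/35, P(r = 4 | data) = 4/35, P(r = 5 | data) = 0.
Averaging over the posterior, P(red next | data) = (1)(2/7) + (2/3)(12/35) + (1/3)(9/35) + (0)(4/35) = 3/5.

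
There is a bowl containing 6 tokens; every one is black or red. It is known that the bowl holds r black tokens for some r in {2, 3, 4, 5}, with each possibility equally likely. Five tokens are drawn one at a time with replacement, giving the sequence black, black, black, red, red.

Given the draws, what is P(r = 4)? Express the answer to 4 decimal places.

0.3404

For each hypothesis, P(data | H) works out to: P(data | r = 2) = (2/6)(2/6)(2/6)(4/6)(4/6) = 0.016461; P(data | r = 3) = (3/6)(3/6)(3/6)(3/6)(3/6) = 0.03125; P(data | r = 4) = (4/6)(4/6)(4/6)(2/6)(2/6) = 0.032922; P(data | r = 5) = (5/6)(5/6)(5/6)(1/6)(1/6) = 0.016075.
The prior-weighted likelihoods are 1/4 · 0.016461 = 0.0041152, 1/4 · 0.03125 = 0.0078125, 1/4 · 0.032922 = 0.0082305, 1/4 · 0.016075 = 0.0040188; with total 0.024177.
Hence P(r = 4 | data) = (0.0082305) / (0.024177) = 0.34043.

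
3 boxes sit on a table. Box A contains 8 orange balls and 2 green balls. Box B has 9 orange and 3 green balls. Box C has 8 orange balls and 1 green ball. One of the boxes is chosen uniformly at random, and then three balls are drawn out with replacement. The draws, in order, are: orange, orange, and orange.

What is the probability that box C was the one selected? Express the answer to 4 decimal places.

For each hypothesis, P(data | H) works out to: P(data | box A) = (8/10)(8/10)(8/10) = 0.512; P(data | box B) = (9/12)(9/12)(9/12) = 0.42188; P(data | box C) = (8/9)(8/9)(8/9) = 0.70233.
The prior-weighted likelihoods are 1/3 · 0.512 = 0.17067, 1/3 · 0.42188 = 0.14062, 1/3 · 0.70233 = 0.23411; with total 0.5454.
So P(box C | data) = (0.23411) / (0.5454) = 0.42924.

0.4292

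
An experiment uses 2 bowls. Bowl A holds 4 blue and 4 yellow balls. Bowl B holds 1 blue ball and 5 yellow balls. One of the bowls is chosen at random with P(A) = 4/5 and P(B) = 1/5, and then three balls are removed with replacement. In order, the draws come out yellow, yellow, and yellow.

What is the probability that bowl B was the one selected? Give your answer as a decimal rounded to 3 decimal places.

0.536

For each hypothesis, P(data | H) works out to: P(data | bowl A) = (4/8)(4/8)(4/8) = 0.125; P(data | bowl B) = (5/6)(5/6)(5/6) = 0.5787.
Weighting by the prior gives 4/5 · 0.125 = 0.1, 1/5 · 0.5787 = 0.11574; summing to 0.21574.
Therefore the posterior P(bowl B | data) = (0.11574) / (0.21574) = 0.53648.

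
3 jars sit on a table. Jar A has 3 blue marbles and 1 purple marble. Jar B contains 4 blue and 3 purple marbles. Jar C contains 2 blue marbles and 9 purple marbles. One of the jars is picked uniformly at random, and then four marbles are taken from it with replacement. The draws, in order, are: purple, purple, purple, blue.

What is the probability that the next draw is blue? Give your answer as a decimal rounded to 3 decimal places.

0.337

Under each hypothesis, the probability of the observed sequence is: P(data | jar A) = (1/4)(1/4)(1/4)(3/4) = 0.011719; P(data | jar B) = (3/7)(3/7)(3/7)(4/7) = 0.044981; P(data | jar C) = (9/11)(9/11)(9/11)(2/11) = 0.099583.
Multiplying each by its prior: 1/3 · 0.011719 = 0.0039062, 1/3 · 0.044981 = 0.014994, 1/3 · 0.099583 = 0.033194; these sum to 0.052094.
Normalising, the posterior is P(jar A | data) = 0.074984, P(jar B | data) = 0.28782, P(jar C | data) = 0.6372.
The predictive probability is P(blue next | data) = (3/4)(0.074984) + (4/7)(0.28782) + (2/11)(0.6372) = 0.33656.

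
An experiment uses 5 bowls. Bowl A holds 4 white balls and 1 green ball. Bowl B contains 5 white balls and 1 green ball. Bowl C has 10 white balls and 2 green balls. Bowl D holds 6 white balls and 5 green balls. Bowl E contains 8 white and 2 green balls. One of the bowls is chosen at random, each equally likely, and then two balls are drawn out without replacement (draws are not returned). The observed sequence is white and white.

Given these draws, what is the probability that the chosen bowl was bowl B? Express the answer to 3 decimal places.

0.234

The likelihood of the observed sequence under each hypothesis: P(data | bowl A) = (4/5)(3/4) = 3/5; P(data | bowl B) = (5/6)(4/5) = 2/3; P(data | bowl C) = (10/12)(9/11) = 15/22; P(data | bowl D) = (6/11)(5/10) = 3/11; P(data | bowl E) = (8/10)(7/9) = 28/45.
Multiplying each by its prior: 1/5 · 3/5 = 3/25, 1/5 · 2/3 = 2/15, 1/5 · 15/22 = 3/22, 1/5 · 3/11 = 3/55, 1/5 · 28/45 = 28/225; these sum to 563/990.
By Bayes' rule, P(bowl B | data) = (2/15) / (563/990) = 132/563.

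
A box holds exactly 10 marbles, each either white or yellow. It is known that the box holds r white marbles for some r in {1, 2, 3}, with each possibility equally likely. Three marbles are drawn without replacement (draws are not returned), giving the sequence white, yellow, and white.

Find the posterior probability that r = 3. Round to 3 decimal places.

0.724

Compute the likelihood of the observed sequence for each case: P(data | r = 1) = (1/10)(9/9)(0/8) = 0; P(data | r = 2) = (2/10)(8/9)(1/8) = 0.022222; P(data | r = 3) = (3/10)(7/9)(2/8) = 0.058333.
The prior-weighted likelihoods are 1/3 · 0 = 0, 1/3 · 0.022222 = 0.0074074, 1/3 · 0.058333 = 0.019444; summing to 0.026852.
So P(r = 3 | data) = (0.019444) / (0.026852) = 0.72414.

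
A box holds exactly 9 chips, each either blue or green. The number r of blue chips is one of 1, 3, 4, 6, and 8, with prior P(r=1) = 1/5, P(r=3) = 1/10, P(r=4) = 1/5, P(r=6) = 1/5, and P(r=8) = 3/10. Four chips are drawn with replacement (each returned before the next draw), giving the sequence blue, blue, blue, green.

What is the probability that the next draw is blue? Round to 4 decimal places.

The likelihood of the observed sequence under each hypothesis: P(data | r = 1) = (1/9)(1/9)(1/9)(8/9) = 0.0012193; P(data | r = 3) = (3/9)(3/9)(3/9)(6/9) = 0.024691; P(data | r = 4) = (4/9)(4/9)(4/9)(5/9) = 0.048773; P(data | r = 6) = (6/9)(6/9)(6/9)(3/9) = 0.098765; P(data | r = 8) = (8/9)(8/9)(8/9)(1/9) = 0.078037.
The prior-weighted likelihoods are 1/5 · 0.0012193 = 0.00024387, 1/10 · 0.024691 = 0.0024691, 1/5 · 0.048773 = 0.0097546, 1/5 · 0.098765 = 0.019753, 3/10 · 0.078037 = 0.023411; these sum to 0.055632.
The posterior is then P(r = 1 | data) = 0.0043836, P(r = 3 | data) = 0.044384, P(r = 4 | data) = 0.17534, P(r = 6 | data) = 0.35507, P(r = 8 | data) = 0.42082.
So P(blue next | data) = Σ P(blue next | H) P(H | data) = (1/9)(0.0043836) + (1/3)(0.044384) + (4/9)(0.17534) + (2/3)(0.35507) + (8/9)(0.42082) = 0.70399.

0.7040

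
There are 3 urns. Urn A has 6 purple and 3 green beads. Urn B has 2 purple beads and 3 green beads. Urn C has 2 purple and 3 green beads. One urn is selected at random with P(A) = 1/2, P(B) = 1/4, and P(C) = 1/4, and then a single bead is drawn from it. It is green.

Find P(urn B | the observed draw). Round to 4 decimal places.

0.3214

Under each hypothesis, the probability of this draw is: P(data | urn A) = (3/9) = 1/3; P(data | urn B) = (3/5) = 3/5; P(data | urn C) = (3/5) = 3/5.
Weighting by the prior gives 1/2 · 1/3 = 1/6, 1/4 · 3/5 = 3/20, 1/4 · 3/5 = 3/20; summing to 7/15.
By Bayes' rule, P(urn B | data) = (3/20) / (7/15) = 9/28.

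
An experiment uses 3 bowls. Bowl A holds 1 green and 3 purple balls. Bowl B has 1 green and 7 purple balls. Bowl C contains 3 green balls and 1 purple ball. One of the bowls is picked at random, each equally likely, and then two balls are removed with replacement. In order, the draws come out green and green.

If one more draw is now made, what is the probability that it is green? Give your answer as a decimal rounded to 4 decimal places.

Compute the likelihood of the observed sequence for each case: P(data | bowl A) = (1/4)(1/4) = 1/16; P(data | bowl B) = (1/8)(1/8) = 1/64; P(data | bowl C) = (3/4)(3/4) = 9/16.
The prior-weighted likelihoods are 1/3 · 1/16 = 1/48, 1/3 · 1/64 = 1/192, 1/3 · 9/16 = 3/16; these sum to 41/192.
Normalising, the posterior is P(bowl A | data) = 4/41, P(bowl B | data) = 1/41, P(bowl C | data) = 36/41.
Averaging over the posterior, P(green next | data) = (1/4)(4/41) + (1/8)(1/41) + (3/4)(36/41) = 225/328.

0.6860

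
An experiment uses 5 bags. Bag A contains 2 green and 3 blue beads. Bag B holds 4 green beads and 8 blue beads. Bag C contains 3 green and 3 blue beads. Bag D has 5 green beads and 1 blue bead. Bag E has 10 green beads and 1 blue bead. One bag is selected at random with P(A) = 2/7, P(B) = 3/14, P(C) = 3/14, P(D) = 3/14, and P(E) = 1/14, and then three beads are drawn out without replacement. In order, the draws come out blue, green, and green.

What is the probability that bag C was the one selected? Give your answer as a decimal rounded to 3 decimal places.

0.271

Compute the likelihood of the observed sequence for each case: P(data | bag A) = (3/5)(2/4)(1/3) = 1/10; P(data | bag B) = (8/12)(4/11)(3/10) = 4/55; P(data | bag C) = (3/6)(3/5)(2/4) = 3/20; P(data | bag D) = (1/6)(5/5)(4/4) = 1/6; P(data | bag E) = (1/11)(10/10)(9/9) = 1/11.
Weighting by the prior gives 2/7 · 1/10 = 1/35, 3/14 · 4/55 = 6/385, 3/14 · 3/20 = 9/280, 3/14 · 1/6 = 1/28, 1/14 · 1/11 = 1/154; these sum to 73/616.
So P(bag C | data) = (9/280) / (73/616) = 99/365.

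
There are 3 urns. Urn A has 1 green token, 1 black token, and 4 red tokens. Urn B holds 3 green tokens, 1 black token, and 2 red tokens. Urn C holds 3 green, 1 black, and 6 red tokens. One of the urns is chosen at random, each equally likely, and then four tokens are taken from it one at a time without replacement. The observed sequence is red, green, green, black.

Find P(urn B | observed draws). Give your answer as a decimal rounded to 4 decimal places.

Compute the likelihood of the observed sequence for each case: P(data | urn A) = (4/6)(1/5)(0/4) = 0; P(data | urn B) = (2/6)(3/5)(2/4)(1/3) = 0.033333; P(data | urn C) = (6/10)(3/9)(2/8)(1/7) = 0.0071429.
The prior-weighted likelihoods are 1/3 · 0 = 0, 1/3 · 0.033333 = 0.011111, 1/3 · 0.0071429 = 0.002381; these sum to 0.013492.
Therefore the posterior P(urn B | data) = (0.011111) / (0.013492) = 0.82353.

0.8235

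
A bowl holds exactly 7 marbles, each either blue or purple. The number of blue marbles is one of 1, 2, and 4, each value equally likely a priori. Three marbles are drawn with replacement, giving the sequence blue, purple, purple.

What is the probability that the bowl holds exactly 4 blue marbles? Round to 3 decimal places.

Compute the likelihood of the observed sequence for each case: P(data | r = 1) = (1/7)(6/7)(6/7) = 0.10496; P(data | r = 2) = (2/7)(5/7)(5/7) = 0.14577; P(data | r = 4) = (4/7)(3/7)(3/7) = 0.10496.
The prior-weighted likelihoods are 1/3 · 0.10496 = 0.034985, 1/3 · 0.14577 = 0.048591, 1/3 · 0.10496 = 0.034985; these sum to 0.11856.
So P(r = 4 | data) = (0.034985) / (0.11856) = 0.29508.

0.295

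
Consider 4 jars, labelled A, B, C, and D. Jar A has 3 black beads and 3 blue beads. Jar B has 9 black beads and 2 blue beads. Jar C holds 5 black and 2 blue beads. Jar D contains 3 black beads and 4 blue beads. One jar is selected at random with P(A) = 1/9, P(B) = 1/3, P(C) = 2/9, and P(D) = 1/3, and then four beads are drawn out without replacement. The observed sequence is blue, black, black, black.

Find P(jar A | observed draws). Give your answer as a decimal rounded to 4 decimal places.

The likelihood of the observed sequence under each hypothesis: P(data | jar A) = (3/6)(3/5)(2/4)(1/3) = 0.05; P(data | jar B) = (2/11)(9/10)(8/9)(7/8) = 0.12727; P(data | jar C) = (2/7)(5/6)(4/5)(3/4) = 0.14286; P(data | jar D) = (4/7)(3/6)(2/5)(1/4) = 0.028571.
The prior-weighted likelihoods are 1/9 · 0.05 = 0.0055556, 1/3 · 0.12727 = 0.042424, 2/9 · 0.14286 = 0.031746, 1/3 · 0.028571 = 0.0095238; summing to 0.08925.
Hence P(jar A | data) = (0.0055556) / (0.08925) = 0.062247.

0.0622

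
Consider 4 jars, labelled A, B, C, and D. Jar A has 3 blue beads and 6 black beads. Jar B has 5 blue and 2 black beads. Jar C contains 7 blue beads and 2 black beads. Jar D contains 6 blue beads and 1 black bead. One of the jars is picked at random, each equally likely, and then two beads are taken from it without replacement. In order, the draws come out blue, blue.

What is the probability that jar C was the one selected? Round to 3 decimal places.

0.314

Compute the likelihood of the observed sequence for each case: P(data | jar A) = (3/9)(2/8) = 1/12; P(data | jar B) = (5/7)(4/6) = 10/21; P(data | jar C) = (7/9)(6/8) = 7/12; P(data | jar D) = (6/7)(5/6) = 5/7.
The prior-weighted likelihoods are 1/4 · 1/12 = 1/48, 1/4 · 10/21 = 5/42, 1/4 · 7/12 = 7/48, 1/4 · 5/7 = 5/28; these sum to 13/28.
So P(jar C | data) = (7/48) / (13/28) = 49/156.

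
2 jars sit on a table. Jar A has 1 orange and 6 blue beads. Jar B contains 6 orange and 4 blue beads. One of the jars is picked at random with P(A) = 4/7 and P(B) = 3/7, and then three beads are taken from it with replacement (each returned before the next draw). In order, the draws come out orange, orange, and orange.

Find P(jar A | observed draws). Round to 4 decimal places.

0.0177

Compute the likelihood of the observed sequence for each case: P(data | jar A) = (1/7)(1/7)(1/7) = 0.0029155; P(data | jar B) = (6/10)(6/10)(6/10) = 0.216.
Multiplying each by its prior: 4/7 · 0.0029155 = 0.001666, 3/7 · 0.216 = 0.092571; these sum to 0.094237.
Therefore the posterior P(jar A | data) = (0.001666) / (0.094237) = 0.017678.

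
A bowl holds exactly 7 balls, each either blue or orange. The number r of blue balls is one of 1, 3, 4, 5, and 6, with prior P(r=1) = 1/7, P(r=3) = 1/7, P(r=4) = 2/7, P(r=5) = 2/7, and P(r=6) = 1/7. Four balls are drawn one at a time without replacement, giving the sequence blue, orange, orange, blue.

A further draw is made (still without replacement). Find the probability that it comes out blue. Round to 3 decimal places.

0.676

The likelihood of the observed sequence under each hypothesis: P(data | r = 1) = (1/7)(6/6)(5/5)(0/4) = 0; P(data | r = 3) = (3/7)(4/6)(3/5)(2/4) = 3/35; P(data | r = 4) = (4/7)(3/6)(2/5)(3/4) = 3/35; P(data | r = 5) = (5/7)(2/6)(1/5)(4/4) = 1/21; P(data | r = 6) = (6/7)(1/6)(0/5) = 0.
Multiplying each by its prior: 1/7 · 0 = 0, 1/7 · 3/35 = 3/245, 2/7 · 3/35 = 6/245, 2/7 · 1/21 = 2/147, 1/7 · 0 = 0; summing to 37/735.
The posterior is then P(r = 1 | data) = 0, P(r = 3 | data) = 9/37, P(r = 4 | data) = 18/37, P(r = 5 | data) = 10/37, P(r = 6 | data) = 0.
Averaging over the posterior, P(blue next | data) = (1/3)(9/37) + (2/3)(18/37) + (1)(10/37) = 25/37.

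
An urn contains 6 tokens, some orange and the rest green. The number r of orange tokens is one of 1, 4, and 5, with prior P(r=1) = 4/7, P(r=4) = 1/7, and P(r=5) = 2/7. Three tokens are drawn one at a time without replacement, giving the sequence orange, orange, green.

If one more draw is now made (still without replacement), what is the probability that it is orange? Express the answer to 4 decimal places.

Under each hypothesis, the probability of the observed sequence is: P(data | r = 1) = (1/6)(0/5) = 0; P(data | r = 4) = (4/6)(3/5)(2/4) = 1/5; P(data | r = 5) = (5/6)(4/5)(1/4) = 1/6.
Multiplying each by its prior: 4/7 · 0 = 0, 1/7 · 1/5 = 1/35, 2/7 · 1/6 = 1/21; with total 8/105.
The posterior is then P(r = 1 | data) = 0, P(r = 4 | data) = 3/8, P(r = 5 | data) = 5/8.
The predictive probability is P(orange next | data) = (2/3)(3/8) + (1)(5/8) = 7/8.

0.8750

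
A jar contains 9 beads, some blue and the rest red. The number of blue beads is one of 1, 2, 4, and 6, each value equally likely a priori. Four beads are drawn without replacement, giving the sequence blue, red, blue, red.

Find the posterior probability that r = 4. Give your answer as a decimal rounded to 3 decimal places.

Under each hypothesis, the probability of the observed sequence is: P(data | r = 1) = (1/9)(8/8)(0/7) = 0; P(data | r = 2) = (2/9)(7/8)(1/7)(6/6) = 1/36; P(data | r = 4) = (4/9)(5/8)(3/7)(4/6) = 5/63; P(data | r = 6) = (6/9)(3/8)(5/7)(2/6) = 5/84.
Weighting by the prior gives 1/4 · 0 = 0, 1/4 · 1/36 = 1/144, 1/4 · 5/63 = 5/252, 1/4 · 5/84 = 5/336; these sum to 1/24.
Hence P(r = 4 | data) = (5/252) / (1/24) = 10/21.

0.476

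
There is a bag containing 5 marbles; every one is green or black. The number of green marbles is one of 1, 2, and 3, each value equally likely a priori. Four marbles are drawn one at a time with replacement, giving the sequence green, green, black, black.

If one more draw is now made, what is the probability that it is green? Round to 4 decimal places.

0.4455

Under each hypothesis, the probability of the observed sequence is: P(data | r = 1) = (1/5)(1/5)(4/5)(4/5) = 0.0256; P(data | r = 2) = (2/5)(2/5)(3/5)(3/5) = 0.0576; P(data | r = 3) = (3/5)(3/5)(2/5)(2/5) = 0.0576.
Multiplying each by its prior: 1/3 · 0.0256 = 0.0085333, 1/3 · 0.0576 = 0.0192, 1/3 · 0.0576 = 0.0192; these sum to 0.046933.
Normalising, the posterior is P(r = 1 | data) = 0.18182, P(r = 2 | data) = 0.40909, P(r = 3 | data) = 0.40909.
So P(green next | data) = Σ P(green next | H) P(H | data) = (1/5)(0.18182) + (2/5)(0.40909) + (3/5)(0.40909) = 0.44545.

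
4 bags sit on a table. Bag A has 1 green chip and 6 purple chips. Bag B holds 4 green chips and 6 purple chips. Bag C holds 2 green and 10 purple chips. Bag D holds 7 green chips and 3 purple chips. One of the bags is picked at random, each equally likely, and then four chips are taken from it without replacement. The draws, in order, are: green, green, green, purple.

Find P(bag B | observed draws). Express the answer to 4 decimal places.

0.1860

Under each hypothesis, the probability of the observed sequence is: P(data | bag A) = (1/7)(0/6) = 0; P(data | bag B) = (4/10)(3/9)(2/8)(6/7) = 0.028571; P(data | bag C) = (2/12)(1/11)(0/10) = 0; P(data | bag D) = (7/10)(6/9)(5/8)(3/7) = 0.125.
Weighting by the prior gives 1/4 · 0 = 0, 1/4 · 0.028571 = 0.0071429, 1/4 · 0 = 0, 1/4 · 0.125 = 0.03125; summing to 0.038393.
By Bayes' rule, P(bag B | data) = (0.0071429) / (0.038393) = 0.18605.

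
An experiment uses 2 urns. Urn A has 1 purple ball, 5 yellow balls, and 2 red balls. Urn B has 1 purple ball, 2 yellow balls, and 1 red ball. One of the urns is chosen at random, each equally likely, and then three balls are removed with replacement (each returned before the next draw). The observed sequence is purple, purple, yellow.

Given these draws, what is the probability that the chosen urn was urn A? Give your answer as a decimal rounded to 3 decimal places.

Under each hypothesis, the probability of the observed sequence is: P(data | urn A) = (1/8)(1/8)(5/8) = 0.0097656; P(data | urn B) = (1/4)(1/4)(2/4) = 0.03125.
Weighting by the prior gives 1/2 · 0.0097656 = 0.0048828, 1/2 · 0.03125 = 0.015625; with total 0.020508.
By Bayes' rule, P(urn A | data) = (0.0048828) / (0.020508) = 0.2381.

0.238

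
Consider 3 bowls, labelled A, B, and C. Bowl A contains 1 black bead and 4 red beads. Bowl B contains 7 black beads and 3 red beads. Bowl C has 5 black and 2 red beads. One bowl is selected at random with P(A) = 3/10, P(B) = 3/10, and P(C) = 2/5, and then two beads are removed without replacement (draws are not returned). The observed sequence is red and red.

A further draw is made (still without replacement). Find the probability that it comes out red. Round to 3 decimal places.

0.559

Compute the likelihood of the observed sequence for each case: P(data | bowl A) = (4/5)(3/4) = 3/5; P(data | bowl B) = (3/10)(2/9) = 1/15; P(data | bowl C) = (2/7)(1/6) = 1/21.
Multiplying each by its prior: 3/10 · 3/5 = 9/50, 3/10 · 1/15 = 1/50, 2/5 · 1/21 = 2/105; with total 23/105.
Dividing through by the total gives posterior P(bowl A | data) = 0.82174, P(bowl B | data) = 0.091304, P(bowl C | data) = 0.086957.
The predictive probability is P(red next | data) = (2/3)(0.82174) + (1/8)(0.091304) + (0)(0.086957) = 0.55924.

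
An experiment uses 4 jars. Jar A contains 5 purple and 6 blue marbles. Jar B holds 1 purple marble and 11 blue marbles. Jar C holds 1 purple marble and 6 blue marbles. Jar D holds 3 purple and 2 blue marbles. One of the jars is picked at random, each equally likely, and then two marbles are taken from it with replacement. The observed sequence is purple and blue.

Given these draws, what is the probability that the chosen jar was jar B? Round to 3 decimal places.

Compute the likelihood of the observed sequence for each case: P(data | jar A) = (5/11)(6/11) = 0.24793; P(data | jar B) = (1/12)(11/12) = 0.076389; P(data | jar C) = (1/7)(6/7) = 0.12245; P(data | jar D) = (3/5)(2/5) = 0.24.
Multiplying each by its prior: 1/4 · 0.24793 = 0.061983, 1/4 · 0.076389 = 0.019097, 1/4 · 0.12245 = 0.030612, 1/4 · 0.24 = 0.06; summing to 0.17169.
So P(jar B | data) = (0.019097) / (0.17169) = 0.11123.

0.111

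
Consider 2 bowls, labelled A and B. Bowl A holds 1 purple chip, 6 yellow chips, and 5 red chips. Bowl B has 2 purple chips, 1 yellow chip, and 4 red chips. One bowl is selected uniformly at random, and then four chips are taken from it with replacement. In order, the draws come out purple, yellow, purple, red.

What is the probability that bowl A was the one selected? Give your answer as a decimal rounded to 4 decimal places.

For each hypothesis, P(data | H) works out to: P(data | bowl A) = (1/12)(6/12)(1/12)(5/12) = 0.0014468; P(data | bowl B) = (2/7)(1/7)(2/7)(4/7) = 0.0066639.
Weighting by the prior gives 1/2 · 0.0014468 = 0.00072338, 1/2 · 0.0066639 = 0.0033319; with total 0.0040553.
By Bayes' rule, P(bowl A | data) = (0.00072338) / (0.0040553) = 0.17838.

0.1784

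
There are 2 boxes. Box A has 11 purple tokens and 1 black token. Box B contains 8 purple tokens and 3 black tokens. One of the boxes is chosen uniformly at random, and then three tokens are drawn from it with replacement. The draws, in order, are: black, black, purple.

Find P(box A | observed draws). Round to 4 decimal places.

For each hypothesis, P(data | H) works out to: P(data | box A) = (1/12)(1/12)(11/12) = 0.0063657; P(data | box B) = (3/11)(3/11)(8/11) = 0.054095.
The prior-weighted likelihoods are 1/2 · 0.0063657 = 0.0031829, 1/2 · 0.054095 = 0.027047; summing to 0.03023.
By Bayes' rule, P(box A | data) = (0.0031829) / (0.03023) = 0.10529.

0.1053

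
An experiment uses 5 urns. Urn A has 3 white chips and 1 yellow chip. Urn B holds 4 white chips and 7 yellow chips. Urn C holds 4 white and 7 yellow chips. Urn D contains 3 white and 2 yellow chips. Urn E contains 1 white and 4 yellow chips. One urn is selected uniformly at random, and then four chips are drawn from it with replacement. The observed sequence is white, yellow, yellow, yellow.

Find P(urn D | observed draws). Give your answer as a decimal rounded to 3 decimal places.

0.113

For each hypothesis, P(data | H) works out to: P(data | urn A) = (3/4)(1/4)(1/4)(1/4) = 0.011719; P(data | urn B) = (4/11)(7/11)(7/11)(7/11) = 0.093709; P(data | urn C) = (4/11)(7/11)(7/11)(7/11) = 0.093709; P(data | urn D) = (3/5)(2/5)(2/5)(2/5) = 0.0384; P(data | urn E) = (1/5)(4/5)(4/5)(4/5) = 0.1024.
Weighting by the prior gives 1/5 · 0.011719 = 0.0023437, 1/5 · 0.093709 = 0.018742, 1/5 · 0.093709 = 0.018742, 1/5 · 0.0384 = 0.00768, 1/5 · 0.1024 = 0.02048; summing to 0.067988.
Hence P(urn D | data) = (0.00768) / (0.067988) = 0.11296.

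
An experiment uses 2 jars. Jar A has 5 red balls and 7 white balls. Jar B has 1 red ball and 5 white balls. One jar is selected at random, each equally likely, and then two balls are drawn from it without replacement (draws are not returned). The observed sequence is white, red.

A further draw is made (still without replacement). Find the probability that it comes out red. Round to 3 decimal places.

For each hypothesis, P(data | H) works out to: P(data | jar A) = (7/12)(5/11) = 35/132; P(data | jar B) = (5/6)(1/5) = 1/6.
Weighting by the prior gives 1/2 · 35/132 = 35/264, 1/2 · 1/6 = 1/12; with total 19/88.
Dividing through by the total gives posterior P(jar A | data) = 35/57, P(jar B | data) = 22/57.
The predictive probability is P(red next | data) = (2/5)(35/57) + (0)(22/57) = 14/57.

0.246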